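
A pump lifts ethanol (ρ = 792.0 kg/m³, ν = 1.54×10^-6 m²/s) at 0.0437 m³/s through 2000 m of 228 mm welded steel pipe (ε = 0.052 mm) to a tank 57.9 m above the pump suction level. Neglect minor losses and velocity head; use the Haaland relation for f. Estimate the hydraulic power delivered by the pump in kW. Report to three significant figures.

V = 4Q/(πD²) = 1.070 m/s; Re = 1.58×10^5; ε/D = 2.28×10^-4; f = 0.01759
h_f = f(L/D)V²/2g = 9.010 m
Total head H = z + h_f = 57.9 + 9.010 = 66.91 m
P_hyd = ρgQH = 792.0·9.81·0.0437·66.91 = 22.72 kW

P_hyd ≈ 22.7 kW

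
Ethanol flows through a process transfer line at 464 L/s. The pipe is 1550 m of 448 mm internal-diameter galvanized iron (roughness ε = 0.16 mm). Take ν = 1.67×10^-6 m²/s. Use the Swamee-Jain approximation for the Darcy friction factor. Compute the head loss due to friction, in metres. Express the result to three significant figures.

h_f ≈ 25.1 m

V = 4Q/(πD²) = 4·0.464/(π·0.448²) = 2.944 m/s
Re = VD/ν = 2.944·0.448/1.67×10^-6 = 7.90×10^5 → turbulent
ε/D = 0.16/448 = 3.57×10^-4
Swamee-Jain: f = 0.01640
h_f = f(L/D)V²/(2g) = 0.01640·(1550/0.448)·2.944²/(2·9.81) = 25.06 m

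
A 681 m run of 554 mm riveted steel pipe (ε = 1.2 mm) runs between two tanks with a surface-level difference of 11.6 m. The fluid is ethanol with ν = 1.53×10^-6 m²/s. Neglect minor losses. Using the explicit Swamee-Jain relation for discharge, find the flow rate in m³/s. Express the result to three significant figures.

Q ≈ 0.668 m³/s

Swamee-Jain (Type II): Q = -0.965·√(gD⁵h_f/L)·ln[ε/(3.7D) + √(3.17ν²L/(gD³h_f))]
√(gD⁵h_f/L) = √(9.81·0.554⁵·11.6/681) = 0.09338
ε/(3.7D) = 5.85×10^-4; √(3.17ν²L/(gD³h_f)) = 1.62×10^-5
Q = -0.965·0.09338·ln(6.016×10^-4) = 0.6683 m³/s
Check: V = 2.77 m/s, Re = 1.00×10^6, f = 0.02417, h_f = 11.6 m ≈ 11.6 m ✓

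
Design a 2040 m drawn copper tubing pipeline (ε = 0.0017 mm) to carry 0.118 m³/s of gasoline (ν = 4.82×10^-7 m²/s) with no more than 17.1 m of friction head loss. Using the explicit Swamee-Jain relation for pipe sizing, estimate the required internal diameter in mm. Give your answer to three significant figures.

D ≈ 278 mm

Swamee-Jain (Type III): D = 0.66·[ε^1.25·(LQ²/(gh_f))^4.75 + ν·Q^9.4·(L/(gh_f))^5.2]^0.04
LQ²/(gh_f) = 0.1693; L/(gh_f) = 12.16
Term 1 = ε^1.25·(…)^4.75 = 1.33×10^-11; Term 2 = ν·Q^9.4·(…)^5.2 = 3.99×10^-10
D = 0.66·(1.33×10^-11 + 3.99×10^-10)^0.04 = 0.2781 m = 278 mm
Check: V = 1.94 m/s, Re = 1.12×10^6, f = 0.01155, h_f = 16.3 m ≈ 17.1 m ✓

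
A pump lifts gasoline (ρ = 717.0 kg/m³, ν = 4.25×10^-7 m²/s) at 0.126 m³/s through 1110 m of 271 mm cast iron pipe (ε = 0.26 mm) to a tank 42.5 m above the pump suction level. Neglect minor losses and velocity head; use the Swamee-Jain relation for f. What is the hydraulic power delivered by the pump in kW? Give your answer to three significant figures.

P_hyd ≈ 55.1 kW

V = 4Q/(πD²) = 2.184 m/s; Re = 1.39×10^6; ε/D = 9.59×10^-4; f = 0.01974
h_f = f(L/D)V²/2g = 19.67 m
Total head H = z + h_f = 42.5 + 19.67 = 62.17 m
P_hyd = ρgQH = 717.0·9.81·0.126·62.17 = 55.09 kW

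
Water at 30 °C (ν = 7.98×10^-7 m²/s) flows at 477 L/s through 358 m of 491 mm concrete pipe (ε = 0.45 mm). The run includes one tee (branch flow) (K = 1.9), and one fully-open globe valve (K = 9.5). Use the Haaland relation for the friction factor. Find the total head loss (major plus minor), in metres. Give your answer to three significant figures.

V = 4Q/(πD²) = 2.519 m/s; V²/2g = 0.3235 m
Re = 1.55×10^6, ε/D = 9.16×10^-4 → f = 0.01945 (Haaland)
Major: h_f = f(L/D)·V²/2g = 0.01945·729.1·0.3235 = 4.587 m
Minor: ΣK = 11.4; h_m = ΣK·V²/2g = 3.688 m
Total H_L = 4.587 + 3.688 = 8.274 m

H_L ≈ 8.27 m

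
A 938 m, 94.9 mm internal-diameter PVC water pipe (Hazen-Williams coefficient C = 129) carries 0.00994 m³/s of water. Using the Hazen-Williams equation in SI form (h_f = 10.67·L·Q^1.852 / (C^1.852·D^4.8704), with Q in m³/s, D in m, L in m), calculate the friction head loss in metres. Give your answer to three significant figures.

h_f = 10.67·938·0.00994^1.852 / (129^1.852·0.0949^4.8704) = 23.11 m

h_f ≈ 23.1 m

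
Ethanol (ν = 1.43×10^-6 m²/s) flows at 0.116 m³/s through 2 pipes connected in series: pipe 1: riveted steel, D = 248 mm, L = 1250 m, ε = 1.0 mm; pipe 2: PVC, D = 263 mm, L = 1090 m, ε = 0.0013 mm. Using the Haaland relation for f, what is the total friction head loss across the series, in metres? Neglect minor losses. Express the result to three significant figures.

H ≈ 55.8 m

Pipe 1: V = 2.401 m/s, Re = 4.16×10^5, ε/D = 0.00403, f = 0.02878, h_1 = f(L/D)V²/2g = 42.64 m
Pipe 2: V = 2.135 m/s, Re = 3.93×10^5, ε/D = 4.94×10^-6, f = 0.01369, h_2 = f(L/D)V²/2g = 13.19 m
Series → Q common, losses add: H = Σh = 55.82 m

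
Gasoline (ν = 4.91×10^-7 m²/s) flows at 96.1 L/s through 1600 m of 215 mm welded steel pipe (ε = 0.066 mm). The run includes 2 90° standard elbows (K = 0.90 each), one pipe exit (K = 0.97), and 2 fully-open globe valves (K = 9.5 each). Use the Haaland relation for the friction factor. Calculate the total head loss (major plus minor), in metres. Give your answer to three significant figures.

H_L ≈ 49.2 m

V = 4Q/(πD²) = 2.647 m/s; V²/2g = 0.3571 m
Re = 1.16×10^6, ε/D = 3.07×10^-4 → f = 0.01558 (Haaland)
Major: h_f = f(L/D)·V²/2g = 0.01558·7442·0.3571 = 41.42 m
Minor: ΣK = 21.8; h_m = ΣK·V²/2g = 7.775 m
Total H_L = 41.42 + 7.775 = 49.19 m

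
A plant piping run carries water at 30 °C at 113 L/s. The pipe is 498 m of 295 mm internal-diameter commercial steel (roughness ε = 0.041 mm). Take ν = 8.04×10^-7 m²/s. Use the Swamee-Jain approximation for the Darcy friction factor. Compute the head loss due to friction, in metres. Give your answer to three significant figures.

h_f ≈ 3.44 m

V = 4Q/(πD²) = 4·0.113/(π·0.295²) = 1.653 m/s
Re = VD/ν = 1.653·0.295/8.04×10^-7 = 6.07×10^5 → turbulent
ε/D = 0.041/295 = 1.39×10^-4
Swamee-Jain: f = 0.01463
h_f = f(L/D)V²/(2g) = 0.01463·(498/0.295)·1.653²/(2·9.81) = 3.440 m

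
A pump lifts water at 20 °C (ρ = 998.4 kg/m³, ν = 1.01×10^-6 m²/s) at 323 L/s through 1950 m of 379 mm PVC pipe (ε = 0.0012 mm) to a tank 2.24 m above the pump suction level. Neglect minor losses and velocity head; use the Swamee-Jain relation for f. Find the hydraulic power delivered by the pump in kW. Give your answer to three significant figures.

V = 4Q/(πD²) = 2.863 m/s; Re = 1.07×10^6; ε/D = 3.17×10^-6; f = 0.01155
h_f = f(L/D)V²/2g = 24.83 m
Total head H = z + h_f = 2.24 + 24.83 = 27.07 m
P_hyd = ρgQH = 998.4·9.81·0.323·27.07 = 85.64 kW

P_hyd ≈ 85.6 kW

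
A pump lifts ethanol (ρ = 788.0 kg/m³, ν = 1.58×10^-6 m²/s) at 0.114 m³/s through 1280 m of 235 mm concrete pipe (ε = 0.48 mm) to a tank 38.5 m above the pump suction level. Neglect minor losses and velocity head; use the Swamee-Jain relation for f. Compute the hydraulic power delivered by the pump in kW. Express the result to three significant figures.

P_hyd ≈ 74.7 kW

V = 4Q/(πD²) = 2.628 m/s; Re = 3.91×10^5; ε/D = 0.00204; f = 0.02414
h_f = f(L/D)V²/2g = 46.30 m
Total head H = z + h_f = 38.5 + 46.30 = 84.80 m
P_hyd = ρgQH = 788.0·9.81·0.114·84.80 = 74.73 kW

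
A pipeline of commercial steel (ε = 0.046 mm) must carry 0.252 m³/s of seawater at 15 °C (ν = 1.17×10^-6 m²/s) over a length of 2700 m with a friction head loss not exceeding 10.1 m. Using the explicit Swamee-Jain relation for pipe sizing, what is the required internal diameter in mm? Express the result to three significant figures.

D ≈ 462 mm

Swamee-Jain (Type III): D = 0.66·[ε^1.25·(LQ²/(gh_f))^4.75 + ν·Q^9.4·(L/(gh_f))^5.2]^0.04
LQ²/(gh_f) = 1.731; L/(gh_f) = 27.25
Term 1 = ε^1.25·(…)^4.75 = 5.13×10^-5; Term 2 = ν·Q^9.4·(…)^5.2 = 8.04×10^-5
D = 0.66·(5.13×10^-5 + 8.04×10^-5)^0.04 = 0.4617 m = 462 mm
Check: V = 1.51 m/s, Re = 5.94×10^5, f = 0.01419, h_f = 9.59 m ≈ 10.1 m ✓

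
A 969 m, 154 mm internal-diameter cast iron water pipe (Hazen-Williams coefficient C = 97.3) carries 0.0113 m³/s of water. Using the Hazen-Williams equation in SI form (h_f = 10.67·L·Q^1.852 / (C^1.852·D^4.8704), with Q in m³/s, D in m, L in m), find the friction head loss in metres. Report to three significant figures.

h_f ≈ 4.83 m

h_f = 10.67·969·0.0113^1.852 / (97.3^1.852·0.154^4.8704) = 4.830 m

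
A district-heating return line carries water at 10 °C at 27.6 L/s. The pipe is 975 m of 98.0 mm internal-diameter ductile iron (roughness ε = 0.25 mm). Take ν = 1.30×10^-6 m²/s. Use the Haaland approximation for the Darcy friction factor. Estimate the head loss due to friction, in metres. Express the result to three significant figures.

V = 4Q/(πD²) = 4·0.0276/(π·0.0980²) = 3.659 m/s
Re = VD/ν = 3.659·0.0980/1.30×10^-6 = 2.76×10^5 → turbulent
ε/D = 0.25/98.0 = 0.00255
Haaland: f = 0.02555
h_f = f(L/D)V²/(2g) = 0.02555·(975/0.0980)·3.659²/(2·9.81) = 173.5 m

h_f ≈ 173 m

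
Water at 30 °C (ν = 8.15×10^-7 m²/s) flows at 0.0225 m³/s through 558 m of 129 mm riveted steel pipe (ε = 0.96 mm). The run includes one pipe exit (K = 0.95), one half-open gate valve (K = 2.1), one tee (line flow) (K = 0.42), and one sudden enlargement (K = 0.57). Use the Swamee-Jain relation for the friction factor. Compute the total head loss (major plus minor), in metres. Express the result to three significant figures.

H_L ≈ 23.3 m

V = 4Q/(πD²) = 1.722 m/s; V²/2g = 0.1511 m
Re = 2.72×10^5, ε/D = 0.00744 → f = 0.03478 (Swamee-Jain)
Major: h_f = f(L/D)·V²/2g = 0.03478·4326·0.1511 = 22.73 m
Minor: ΣK = 4.04; h_m = ΣK·V²/2g = 0.6103 m
Total H_L = 22.73 + 0.6103 = 23.34 m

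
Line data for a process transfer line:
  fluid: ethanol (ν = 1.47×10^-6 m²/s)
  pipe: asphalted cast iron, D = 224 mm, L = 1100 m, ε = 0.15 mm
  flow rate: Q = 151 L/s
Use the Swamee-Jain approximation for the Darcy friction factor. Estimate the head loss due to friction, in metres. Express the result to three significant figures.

V = 4Q/(πD²) = 4·0.151/(π·0.224²) = 3.832 m/s
Re = VD/ν = 3.832·0.224/1.47×10^-6 = 5.84×10^5 → turbulent
ε/D = 0.15/224 = 6.70×10^-4
Swamee-Jain: f = 0.01865
h_f = f(L/D)V²/(2g) = 0.01865·(1100/0.224)·3.832²/(2·9.81) = 68.53 m

h_f ≈ 68.5 m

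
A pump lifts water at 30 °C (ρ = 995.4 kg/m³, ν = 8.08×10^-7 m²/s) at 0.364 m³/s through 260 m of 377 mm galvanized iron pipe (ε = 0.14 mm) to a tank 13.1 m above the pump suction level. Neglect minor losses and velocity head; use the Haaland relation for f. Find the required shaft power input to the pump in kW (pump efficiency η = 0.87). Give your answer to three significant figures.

P_shaft ≈ 78.0 kW

V = 4Q/(πD²) = 3.261 m/s; Re = 1.52×10^6; ε/D = 3.71×10^-4; f = 0.01603
h_f = f(L/D)V²/2g = 5.993 m
Total head H = z + h_f = 13.1 + 5.993 = 19.09 m
P_hyd = ρgQH = 995.4·9.81·0.364·19.09 = 67.86 kW
P_shaft = P_hyd/η = 67.86/0.87 = 78.01 kW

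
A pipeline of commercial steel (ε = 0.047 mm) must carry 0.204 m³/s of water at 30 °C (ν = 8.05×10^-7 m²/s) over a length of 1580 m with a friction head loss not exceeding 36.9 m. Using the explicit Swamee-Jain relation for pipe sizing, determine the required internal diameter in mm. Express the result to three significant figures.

Swamee-Jain (Type III): D = 0.66·[ε^1.25·(LQ²/(gh_f))^4.75 + ν·Q^9.4·(L/(gh_f))^5.2]^0.04
LQ²/(gh_f) = 0.1816; L/(gh_f) = 4.365
Term 1 = ε^1.25·(…)^4.75 = 1.18×10^-9; Term 2 = ν·Q^9.4·(…)^5.2 = 5.55×10^-10
D = 0.66·(1.18×10^-9 + 5.55×10^-10)^0.04 = 0.2945 m = 295 mm
Check: V = 2.99 m/s, Re = 1.10×10^6, f = 0.01422, h_f = 34.9 m ≈ 36.9 m ✓

D ≈ 295 mm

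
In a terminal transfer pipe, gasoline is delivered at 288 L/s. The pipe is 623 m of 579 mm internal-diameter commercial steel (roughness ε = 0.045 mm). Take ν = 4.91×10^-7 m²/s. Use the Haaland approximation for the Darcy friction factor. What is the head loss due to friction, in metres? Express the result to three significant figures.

V = 4Q/(πD²) = 4·0.288/(π·0.579²) = 1.094 m/s
Re = VD/ν = 1.094·0.579/4.91×10^-7 = 1.29×10^6 → turbulent
ε/D = 0.045/579 = 7.77×10^-5
Haaland: f = 0.01270
h_f = f(L/D)V²/(2g) = 0.01270·(623/0.579)·1.094²/(2·9.81) = 0.8335 m

h_f ≈ 0.834 m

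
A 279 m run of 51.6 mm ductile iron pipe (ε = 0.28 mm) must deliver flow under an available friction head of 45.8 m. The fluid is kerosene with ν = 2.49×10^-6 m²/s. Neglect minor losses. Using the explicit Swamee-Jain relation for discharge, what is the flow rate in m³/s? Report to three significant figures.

Q ≈ 0.00470 m³/s

Swamee-Jain (Type II): Q = -0.965·√(gD⁵h_f/L)·ln[ε/(3.7D) + √(3.17ν²L/(gD³h_f))]
√(gD⁵h_f/L) = √(9.81·0.0516⁵·45.8/279) = 7.675×10^-4
ε/(3.7D) = 0.00147; √(3.17ν²L/(gD³h_f)) = 2.98×10^-4
Q = -0.965·7.675×10^-4·ln(0.001765) = 0.004696 m³/s
Check: V = 2.25 m/s, Re = 4.65×10^4, f = 0.03335, h_f = 46.3 m ≈ 45.8 m ✓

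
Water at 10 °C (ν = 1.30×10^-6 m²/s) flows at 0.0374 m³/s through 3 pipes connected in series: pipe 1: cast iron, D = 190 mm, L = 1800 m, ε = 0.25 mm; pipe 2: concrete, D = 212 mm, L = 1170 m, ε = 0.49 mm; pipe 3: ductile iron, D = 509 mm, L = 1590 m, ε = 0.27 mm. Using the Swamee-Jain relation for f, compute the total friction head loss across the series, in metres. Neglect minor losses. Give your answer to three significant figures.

H ≈ 27.0 m

Pipe 1: V = 1.319 m/s, Re = 1.93×10^5, ε/D = 0.00132, f = 0.02240, h_1 = f(L/D)V²/2g = 18.82 m
Pipe 2: V = 1.060 m/s, Re = 1.73×10^5, ε/D = 0.00231, f = 0.02546, h_2 = f(L/D)V²/2g = 8.041 m
Pipe 3: V = 0.1838 m/s, Re = 7.20×10^4, ε/D = 5.30×10^-4, f = 0.02148, h_3 = f(L/D)V²/2g = 0.1155 m
Series → Q common, losses add: H = Σh = 26.97 m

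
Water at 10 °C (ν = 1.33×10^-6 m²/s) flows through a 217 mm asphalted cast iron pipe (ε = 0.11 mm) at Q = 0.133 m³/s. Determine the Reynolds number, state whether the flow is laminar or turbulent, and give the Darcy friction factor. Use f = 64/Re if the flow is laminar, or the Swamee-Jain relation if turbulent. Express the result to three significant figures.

Re ≈ 5.87×10^5; turbulent; f ≈ 0.0177

V = 4Q/(πD²) = 3.596 m/s
Re = VD/ν = 3.596·0.217/1.33×10^-6 = 5.87×10^5
Re > 4000 → turbulent; ε/D = 5.07×10^-4
Swamee-Jain: f = 0.01769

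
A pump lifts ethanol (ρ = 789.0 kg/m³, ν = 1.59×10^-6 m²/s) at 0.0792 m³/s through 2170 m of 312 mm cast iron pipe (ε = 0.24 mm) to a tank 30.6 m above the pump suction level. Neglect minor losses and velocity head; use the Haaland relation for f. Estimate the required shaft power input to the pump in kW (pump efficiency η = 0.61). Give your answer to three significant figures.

P_shaft ≈ 38.4 kW

V = 4Q/(πD²) = 1.036 m/s; Re = 2.03×10^5; ε/D = 7.69×10^-4; f = 0.01992
h_f = f(L/D)V²/2g = 7.577 m
Total head H = z + h_f = 30.6 + 7.577 = 38.18 m
P_hyd = ρgQH = 789.0·9.81·0.0792·38.18 = 23.40 kW
P_shaft = P_hyd/η = 23.40/0.61 = 38.37 kW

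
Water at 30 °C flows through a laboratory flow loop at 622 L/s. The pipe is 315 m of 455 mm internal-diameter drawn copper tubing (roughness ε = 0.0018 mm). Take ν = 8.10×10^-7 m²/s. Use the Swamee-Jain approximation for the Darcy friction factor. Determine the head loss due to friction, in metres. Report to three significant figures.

V = 4Q/(πD²) = 4·0.622/(π·0.455²) = 3.825 m/s
Re = VD/ν = 3.825·0.455/8.10×10^-7 = 2.15×10^6 → turbulent
ε/D = 0.0018/455 = 3.96×10^-6
Swamee-Jain: f = 0.01041
h_f = f(L/D)V²/(2g) = 0.01041·(315/0.455)·3.825²/(2·9.81) = 5.373 m

h_f ≈ 5.37 m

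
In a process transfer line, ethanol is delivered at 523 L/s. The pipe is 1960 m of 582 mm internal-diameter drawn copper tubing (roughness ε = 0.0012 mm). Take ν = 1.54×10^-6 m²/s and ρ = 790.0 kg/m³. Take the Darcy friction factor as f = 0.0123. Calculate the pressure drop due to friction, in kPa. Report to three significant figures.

Δp ≈ 63.2 kPa

V = 4Q/(πD²) = 4·0.523/(π·0.582²) = 1.966 m/s
h_f = f(L/D)V²/(2g) = 0.01230·(1960/0.582)·1.966²/(2·9.81) = 8.160 m
Δp = ρg·h_f = 790.0·9.81·8.160 = 63.24 kPa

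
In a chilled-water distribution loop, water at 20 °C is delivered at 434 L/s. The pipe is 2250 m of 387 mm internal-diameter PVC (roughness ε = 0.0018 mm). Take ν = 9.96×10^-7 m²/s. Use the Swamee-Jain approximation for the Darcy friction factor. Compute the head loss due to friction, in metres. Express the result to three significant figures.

V = 4Q/(πD²) = 4·0.434/(π·0.387²) = 3.690 m/s
Re = VD/ν = 3.690·0.387/9.96×10^-7 = 1.43×10^6 → turbulent
ε/D = 0.0018/387 = 4.65×10^-6
Swamee-Jain: f = 0.01108
h_f = f(L/D)V²/(2g) = 0.01108·(2250/0.387)·3.690²/(2·9.81) = 44.70 m

h_f ≈ 44.7 m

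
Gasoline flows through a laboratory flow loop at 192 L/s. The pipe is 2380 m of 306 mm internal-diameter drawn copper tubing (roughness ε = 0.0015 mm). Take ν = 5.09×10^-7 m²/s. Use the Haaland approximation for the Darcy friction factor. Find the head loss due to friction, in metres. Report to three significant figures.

V = 4Q/(πD²) = 4·0.192/(π·0.306²) = 2.611 m/s
Re = VD/ν = 2.611·0.306/5.09×10^-7 = 1.57×10^6 → turbulent
ε/D = 0.0015/306 = 4.90×10^-6
Haaland: f = 0.01087
h_f = f(L/D)V²/(2g) = 0.01087·(2380/0.306)·2.611²/(2·9.81) = 29.37 m

h_f ≈ 29.4 m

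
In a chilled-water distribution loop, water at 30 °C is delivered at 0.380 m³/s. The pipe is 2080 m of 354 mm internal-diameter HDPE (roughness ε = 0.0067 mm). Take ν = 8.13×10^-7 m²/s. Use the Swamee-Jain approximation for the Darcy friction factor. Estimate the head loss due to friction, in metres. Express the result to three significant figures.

h_f ≈ 50.3 m

V = 4Q/(πD²) = 4·0.380/(π·0.354²) = 3.861 m/s
Re = VD/ν = 3.861·0.354/8.13×10^-7 = 1.68×10^6 → turbulent
ε/D = 0.0067/354 = 1.89×10^-5
Swamee-Jain: f = 0.01126
h_f = f(L/D)V²/(2g) = 0.01126·(2080/0.354)·3.861²/(2·9.81) = 50.28 m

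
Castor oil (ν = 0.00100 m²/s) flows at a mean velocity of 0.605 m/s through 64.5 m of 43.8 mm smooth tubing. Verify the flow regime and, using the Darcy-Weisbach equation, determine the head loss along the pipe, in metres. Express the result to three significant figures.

h_f ≈ 66.4 m

Re = VD/ν = 0.605·0.04380/0.00100 = 26.5 → laminar (Re < 2300)
f = 64/Re = 2.415
h_f = f(L/D)V²/(2g) = 2.415·(64.5/0.04380)·0.605²/(2·9.81) = 66.35 m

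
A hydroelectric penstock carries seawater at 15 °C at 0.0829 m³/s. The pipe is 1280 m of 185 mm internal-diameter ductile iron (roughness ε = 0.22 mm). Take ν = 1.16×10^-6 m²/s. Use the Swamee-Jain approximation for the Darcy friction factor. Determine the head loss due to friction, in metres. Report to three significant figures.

h_f ≈ 70.9 m

V = 4Q/(πD²) = 4·0.0829/(π·0.185²) = 3.084 m/s
Re = VD/ν = 3.084·0.185/1.16×10^-6 = 4.92×10^5 → turbulent
ε/D = 0.22/185 = 0.00119
Swamee-Jain: f = 0.02115
h_f = f(L/D)V²/(2g) = 0.02115·(1280/0.185)·3.084²/(2·9.81) = 70.94 m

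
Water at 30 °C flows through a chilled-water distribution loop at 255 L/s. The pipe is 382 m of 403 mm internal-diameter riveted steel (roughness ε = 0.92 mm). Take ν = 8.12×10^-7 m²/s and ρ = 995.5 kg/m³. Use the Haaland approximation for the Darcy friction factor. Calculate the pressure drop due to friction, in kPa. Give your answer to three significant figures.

Δp ≈ 46.1 kPa

V = 4Q/(πD²) = 4·0.255/(π·0.403²) = 1.999 m/s
Re = VD/ν = 1.999·0.403/8.12×10^-7 = 9.92×10^5 → turbulent
ε/D = 0.92/403 = 0.00228
Haaland: f = 0.02446
h_f = f(L/D)V²/(2g) = 0.02446·(382/0.403)·1.999²/(2·9.81) = 4.724 m
Δp = ρg·h_f = 995.5·9.81·4.724 = 46.13 kPa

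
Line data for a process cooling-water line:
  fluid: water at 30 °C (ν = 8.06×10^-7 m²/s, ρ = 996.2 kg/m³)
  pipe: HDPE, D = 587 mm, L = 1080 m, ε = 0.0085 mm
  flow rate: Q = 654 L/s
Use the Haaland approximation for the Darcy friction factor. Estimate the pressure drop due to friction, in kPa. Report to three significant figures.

Δp ≈ 58.6 kPa

V = 4Q/(πD²) = 4·0.654/(π·0.587²) = 2.417 m/s
Re = VD/ν = 2.417·0.587/8.06×10^-7 = 1.76×10^6 → turbulent
ε/D = 0.0085/587 = 1.45×10^-5
Haaland: f = 0.01095
h_f = f(L/D)V²/(2g) = 0.01095·(1080/0.587)·2.417²/(2·9.81) = 5.998 m
Δp = ρg·h_f = 996.2·9.81·5.998 = 58.62 kPa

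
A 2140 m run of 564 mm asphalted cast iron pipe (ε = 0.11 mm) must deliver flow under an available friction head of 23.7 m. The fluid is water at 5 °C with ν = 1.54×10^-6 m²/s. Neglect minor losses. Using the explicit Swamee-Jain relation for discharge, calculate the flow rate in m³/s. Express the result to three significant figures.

Swamee-Jain (Type II): Q = -0.965·√(gD⁵h_f/L)·ln[ε/(3.7D) + √(3.17ν²L/(gD³h_f))]
√(gD⁵h_f/L) = √(9.81·0.564⁵·23.7/2140) = 0.07874
ε/(3.7D) = 5.27×10^-5; √(3.17ν²L/(gD³h_f)) = 1.96×10^-5
Q = -0.965·0.07874·ln(7.235×10^-5) = 0.7244 m³/s
Check: V = 2.90 m/s, Re = 1.06×10^6, f = 0.01467, h_f = 23.8 m ≈ 23.7 m ✓

Q ≈ 0.724 m³/s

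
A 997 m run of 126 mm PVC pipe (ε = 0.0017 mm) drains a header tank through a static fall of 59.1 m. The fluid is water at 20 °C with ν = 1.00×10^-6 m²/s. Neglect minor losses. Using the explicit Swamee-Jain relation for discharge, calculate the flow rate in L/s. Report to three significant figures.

Swamee-Jain (Type II): Q = -0.965·√(gD⁵h_f/L)·ln[ε/(3.7D) + √(3.17ν²L/(gD³h_f))]
√(gD⁵h_f/L) = √(9.81·0.126⁵·59.1/997) = 0.004297
ε/(3.7D) = 3.65×10^-6; √(3.17ν²L/(gD³h_f)) = 5.22×10^-5
Q = -0.965·0.004297·ln(5.585×10^-5) = 0.04061 m³/s
Check: V = 3.26 m/s, Re = 4.10×10^5, f = 0.01376, h_f = 58.9 m ≈ 59.1 m ✓

Q ≈ 40.6 L/s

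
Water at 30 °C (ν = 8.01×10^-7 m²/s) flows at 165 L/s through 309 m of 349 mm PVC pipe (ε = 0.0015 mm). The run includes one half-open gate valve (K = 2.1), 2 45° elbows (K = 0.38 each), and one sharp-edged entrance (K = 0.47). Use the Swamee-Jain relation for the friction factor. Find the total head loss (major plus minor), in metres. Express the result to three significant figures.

H_L ≈ 2.15 m

V = 4Q/(πD²) = 1.725 m/s; V²/2g = 0.1516 m
Re = 7.52×10^5, ε/D = 4.30×10^-6 → f = 0.01228 (Swamee-Jain)
Major: h_f = f(L/D)·V²/2g = 0.01228·885.4·0.1516 = 1.648 m
Minor: ΣK = 3.33; h_m = ΣK·V²/2g = 0.5049 m
Total H_L = 1.648 + 0.5049 = 2.153 m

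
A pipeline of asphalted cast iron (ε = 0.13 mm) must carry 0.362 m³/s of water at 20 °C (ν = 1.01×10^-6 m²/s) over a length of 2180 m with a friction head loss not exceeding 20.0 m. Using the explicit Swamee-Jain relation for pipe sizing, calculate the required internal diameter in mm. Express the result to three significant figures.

Swamee-Jain (Type III): D = 0.66·[ε^1.25·(LQ²/(gh_f))^4.75 + ν·Q^9.4·(L/(gh_f))^5.2]^0.04
LQ²/(gh_f) = 1.456; L/(gh_f) = 11.11
Term 1 = ε^1.25·(…)^4.75 = 8.27×10^-5; Term 2 = ν·Q^9.4·(…)^5.2 = 1.97×10^-5
D = 0.66·(8.27×10^-5 + 1.97×10^-5)^0.04 = 0.4570 m = 457 mm
Check: V = 2.21 m/s, Re = 9.98×10^5, f = 0.01562, h_f = 18.5 m ≈ 20.0 m ✓

D ≈ 457 mm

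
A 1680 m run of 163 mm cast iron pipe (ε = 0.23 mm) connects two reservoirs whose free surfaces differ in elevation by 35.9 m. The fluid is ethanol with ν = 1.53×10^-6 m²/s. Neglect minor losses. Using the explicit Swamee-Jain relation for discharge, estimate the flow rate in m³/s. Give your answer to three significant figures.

Q ≈ 0.0363 m³/s

Swamee-Jain (Type II): Q = -0.965·√(gD⁵h_f/L)·ln[ε/(3.7D) + √(3.17ν²L/(gD³h_f))]
√(gD⁵h_f/L) = √(9.81·0.163⁵·35.9/1680) = 0.004911
ε/(3.7D) = 3.81×10^-4; √(3.17ν²L/(gD³h_f)) = 9.04×10^-5
Q = -0.965·0.004911·ln(4.718×10^-4) = 0.03630 m³/s
Check: V = 1.74 m/s, Re = 1.85×10^5, f = 0.02277, h_f = 36.2 m ≈ 35.9 m ✓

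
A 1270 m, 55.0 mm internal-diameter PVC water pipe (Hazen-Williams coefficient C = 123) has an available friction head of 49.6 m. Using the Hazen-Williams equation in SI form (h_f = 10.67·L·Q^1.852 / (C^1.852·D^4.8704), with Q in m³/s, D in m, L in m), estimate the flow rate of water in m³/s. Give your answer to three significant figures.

Rearranging: Q = [h_f·C^1.852·D^4.8704 / (10.67·L)]^(1/1.852)
Q = [49.6·123^1.852·0.0550^4.8704 / (10.67·1270)]^0.540 = 0.002895 m³/s

Q ≈ 0.00290 m³/s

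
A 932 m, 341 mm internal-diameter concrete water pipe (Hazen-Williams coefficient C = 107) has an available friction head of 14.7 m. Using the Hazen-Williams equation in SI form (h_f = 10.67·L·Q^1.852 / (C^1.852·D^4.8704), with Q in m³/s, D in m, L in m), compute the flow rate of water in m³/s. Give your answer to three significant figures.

Q ≈ 0.187 m³/s

Rearranging: Q = [h_f·C^1.852·D^4.8704 / (10.67·L)]^(1/1.852)
Q = [14.7·107^1.852·0.341^4.8704 / (10.67·932)]^0.540 = 0.1872 m³/s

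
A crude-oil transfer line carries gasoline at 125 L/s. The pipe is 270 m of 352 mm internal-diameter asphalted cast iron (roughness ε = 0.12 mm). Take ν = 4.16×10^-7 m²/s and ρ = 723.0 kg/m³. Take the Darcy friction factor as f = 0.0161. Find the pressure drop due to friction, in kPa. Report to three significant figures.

V = 4Q/(πD²) = 4·0.125/(π·0.352²) = 1.285 m/s
h_f = f(L/D)V²/(2g) = 0.01610·(270/0.352)·1.285²/(2·9.81) = 1.039 m
Δp = ρg·h_f = 723.0·9.81·1.039 = 7.366 kPa

Δp ≈ 7.37 kPa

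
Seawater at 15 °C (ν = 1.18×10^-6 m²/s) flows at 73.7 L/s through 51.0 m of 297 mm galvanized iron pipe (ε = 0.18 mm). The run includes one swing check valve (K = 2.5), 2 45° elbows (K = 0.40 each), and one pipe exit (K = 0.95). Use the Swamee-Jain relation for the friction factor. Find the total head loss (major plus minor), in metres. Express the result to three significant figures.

H_L ≈ 0.434 m

V = 4Q/(πD²) = 1.064 m/s; V²/2g = 0.05768 m
Re = 2.68×10^5, ε/D = 6.06×10^-4 → f = 0.01905 (Swamee-Jain)
Major: h_f = f(L/D)·V²/2g = 0.01905·171.7·0.05768 = 0.1887 m
Minor: ΣK = 4.25; h_m = ΣK·V²/2g = 0.2451 m
Total H_L = 0.1887 + 0.2451 = 0.4339 m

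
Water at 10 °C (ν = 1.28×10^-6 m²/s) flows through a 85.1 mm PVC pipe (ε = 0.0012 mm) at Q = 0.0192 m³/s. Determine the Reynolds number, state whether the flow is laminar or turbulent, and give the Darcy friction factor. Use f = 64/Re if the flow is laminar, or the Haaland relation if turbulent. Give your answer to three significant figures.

Re ≈ 2.24×10^5; turbulent; f ≈ 0.0152

V = 4Q/(πD²) = 3.376 m/s
Re = VD/ν = 3.376·0.0851/1.28×10^-6 = 2.24×10^5
Re > 4000 → turbulent; ε/D = 1.41×10^-5
Haaland: f = 0.01525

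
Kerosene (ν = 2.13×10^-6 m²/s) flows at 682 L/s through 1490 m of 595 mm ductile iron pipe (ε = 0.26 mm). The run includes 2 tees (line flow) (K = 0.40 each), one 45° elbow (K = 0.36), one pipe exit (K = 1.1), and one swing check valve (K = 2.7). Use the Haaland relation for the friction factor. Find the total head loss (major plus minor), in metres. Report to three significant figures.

H_L ≈ 14.5 m

V = 4Q/(πD²) = 2.453 m/s; V²/2g = 0.3066 m
Re = 6.85×10^5, ε/D = 4.37×10^-4 → f = 0.01693 (Haaland)
Major: h_f = f(L/D)·V²/2g = 0.01693·2504·0.3066 = 13.00 m
Minor: ΣK = 4.96; h_m = ΣK·V²/2g = 1.521 m
Total H_L = 13.00 + 1.521 = 14.52 m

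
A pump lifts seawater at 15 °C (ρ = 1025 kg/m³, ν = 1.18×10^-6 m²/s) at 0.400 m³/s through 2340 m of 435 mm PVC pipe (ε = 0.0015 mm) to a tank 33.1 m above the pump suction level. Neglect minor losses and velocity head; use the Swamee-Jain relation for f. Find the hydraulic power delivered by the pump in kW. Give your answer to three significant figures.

P_hyd ≈ 227 kW

V = 4Q/(πD²) = 2.691 m/s; Re = 9.92×10^5; ε/D = 3.45×10^-6; f = 0.01171
h_f = f(L/D)V²/2g = 23.26 m
Total head H = z + h_f = 33.1 + 23.26 = 56.36 m
P_hyd = ρgQH = 1025·9.81·0.400·56.36 = 226.7 kW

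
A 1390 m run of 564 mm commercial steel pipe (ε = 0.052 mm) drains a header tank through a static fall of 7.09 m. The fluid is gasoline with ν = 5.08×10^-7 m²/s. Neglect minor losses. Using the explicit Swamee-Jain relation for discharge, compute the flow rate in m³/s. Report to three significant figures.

Swamee-Jain (Type II): Q = -0.965·√(gD⁵h_f/L)·ln[ε/(3.7D) + √(3.17ν²L/(gD³h_f))]
√(gD⁵h_f/L) = √(9.81·0.564⁵·7.09/1390) = 0.05344
ε/(3.7D) = 2.49×10^-5; √(3.17ν²L/(gD³h_f)) = 9.55×10^-6
Q = -0.965·0.05344·ln(3.446×10^-5) = 0.5299 m³/s
Check: V = 2.12 m/s, Re = 2.35×10^6, f = 0.01263, h_f = 7.13 m ≈ 7.09 m ✓

Q ≈ 0.530 m³/s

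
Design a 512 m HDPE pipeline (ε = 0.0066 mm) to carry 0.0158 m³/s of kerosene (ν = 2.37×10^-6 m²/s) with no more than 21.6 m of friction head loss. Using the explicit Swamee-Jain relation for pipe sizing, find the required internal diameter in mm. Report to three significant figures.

D ≈ 99.5 mm

Swamee-Jain (Type III): D = 0.66·[ε^1.25·(LQ²/(gh_f))^4.75 + ν·Q^9.4·(L/(gh_f))^5.2]^0.04
LQ²/(gh_f) = 6.032×10^-4; L/(gh_f) = 2.416
Term 1 = ε^1.25·(…)^4.75 = 1.70×10^-22; Term 2 = ν·Q^9.4·(…)^5.2 = 2.72×10^-21
D = 0.66·(1.70×10^-22 + 2.72×10^-21)^0.04 = 0.09954 m = 99.5 mm
Check: V = 2.03 m/s, Re = 8.53×10^4, f = 0.01884, h_f = 20.4 m ≈ 21.6 m ✓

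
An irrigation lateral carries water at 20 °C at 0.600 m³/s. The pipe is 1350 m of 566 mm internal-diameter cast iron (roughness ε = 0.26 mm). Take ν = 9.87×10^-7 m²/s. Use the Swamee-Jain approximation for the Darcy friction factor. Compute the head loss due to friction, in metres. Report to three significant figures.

V = 4Q/(πD²) = 4·0.600/(π·0.566²) = 2.385 m/s
Re = VD/ν = 2.385·0.566/9.87×10^-7 = 1.37×10^6 → turbulent
ε/D = 0.26/566 = 4.59×10^-4
Swamee-Jain: f = 0.01687
h_f = f(L/D)V²/(2g) = 0.01687·(1350/0.566)·2.385²/(2·9.81) = 11.66 m

h_f ≈ 11.7 m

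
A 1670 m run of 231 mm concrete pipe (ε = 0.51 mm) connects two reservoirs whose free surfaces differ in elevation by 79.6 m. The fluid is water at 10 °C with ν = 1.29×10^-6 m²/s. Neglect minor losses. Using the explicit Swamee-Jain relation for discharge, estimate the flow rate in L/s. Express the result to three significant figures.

Swamee-Jain (Type II): Q = -0.965·√(gD⁵h_f/L)·ln[ε/(3.7D) + √(3.17ν²L/(gD³h_f))]
√(gD⁵h_f/L) = √(9.81·0.231⁵·79.6/1670) = 0.01754
ε/(3.7D) = 5.97×10^-4; √(3.17ν²L/(gD³h_f)) = 3.03×10^-5
Q = -0.965·0.01754·ln(6.270×10^-4) = 0.1248 m³/s
Check: V = 2.98 m/s, Re = 5.33×10^5, f = 0.02448, h_f = 80.0 m ≈ 79.6 m ✓

Q ≈ 125 L/s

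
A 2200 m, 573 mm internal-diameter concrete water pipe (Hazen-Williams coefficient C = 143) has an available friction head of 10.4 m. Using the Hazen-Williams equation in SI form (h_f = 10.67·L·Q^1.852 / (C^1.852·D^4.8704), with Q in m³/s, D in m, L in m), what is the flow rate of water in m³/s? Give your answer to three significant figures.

Q ≈ 0.511 m³/s

Rearranging: Q = [h_f·C^1.852·D^4.8704 / (10.67·L)]^(1/1.852)
Q = [10.4·143^1.852·0.573^4.8704 / (10.67·2200)]^0.540 = 0.5112 m³/s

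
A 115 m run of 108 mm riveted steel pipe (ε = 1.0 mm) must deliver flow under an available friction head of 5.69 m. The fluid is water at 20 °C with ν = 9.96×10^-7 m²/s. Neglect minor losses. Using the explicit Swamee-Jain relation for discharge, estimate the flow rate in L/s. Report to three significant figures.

Q ≈ 15.4 L/s

Swamee-Jain (Type II): Q = -0.965·√(gD⁵h_f/L)·ln[ε/(3.7D) + √(3.17ν²L/(gD³h_f))]
√(gD⁵h_f/L) = √(9.81·0.108⁵·5.69/115) = 0.002671
ε/(3.7D) = 0.00250; √(3.17ν²L/(gD³h_f)) = 7.17×10^-5
Q = -0.965·0.002671·ln(0.002574) = 0.01537 m³/s
Check: V = 1.68 m/s, Re = 1.82×10^5, f = 0.03745, h_f = 5.72 m ≈ 5.69 m ✓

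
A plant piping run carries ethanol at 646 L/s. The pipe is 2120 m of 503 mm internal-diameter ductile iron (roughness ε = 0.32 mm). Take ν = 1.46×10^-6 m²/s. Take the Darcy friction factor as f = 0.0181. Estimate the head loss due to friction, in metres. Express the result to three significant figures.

V = 4Q/(πD²) = 4·0.646/(π·0.503²) = 3.251 m/s
h_f = f(L/D)V²/(2g) = 0.01810·(2120/0.503)·3.251²/(2·9.81) = 41.09 m

h_f ≈ 41.1 m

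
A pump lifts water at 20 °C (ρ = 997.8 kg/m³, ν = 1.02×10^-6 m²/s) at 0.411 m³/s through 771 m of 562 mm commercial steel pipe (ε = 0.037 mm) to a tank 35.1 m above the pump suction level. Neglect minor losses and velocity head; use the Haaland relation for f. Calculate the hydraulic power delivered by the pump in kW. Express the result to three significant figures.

V = 4Q/(πD²) = 1.657 m/s; Re = 9.13×10^5; ε/D = 6.58×10^-5; f = 0.01291
h_f = f(L/D)V²/2g = 2.478 m
Total head H = z + h_f = 35.1 + 2.478 = 37.58 m
P_hyd = ρgQH = 997.8·9.81·0.411·37.58 = 151.2 kW

P_hyd ≈ 151 kW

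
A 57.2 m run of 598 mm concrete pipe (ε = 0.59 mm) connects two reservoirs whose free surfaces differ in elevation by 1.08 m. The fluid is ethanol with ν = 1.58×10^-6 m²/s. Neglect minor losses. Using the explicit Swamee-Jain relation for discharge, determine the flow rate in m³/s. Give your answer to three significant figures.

Q ≈ 0.939 m³/s

Swamee-Jain (Type II): Q = -0.965·√(gD⁵h_f/L)·ln[ε/(3.7D) + √(3.17ν²L/(gD³h_f))]
√(gD⁵h_f/L) = √(9.81·0.598⁵·1.08/57.2) = 0.1190
ε/(3.7D) = 2.67×10^-4; √(3.17ν²L/(gD³h_f)) = 1.41×10^-5
Q = -0.965·0.1190·ln(2.808×10^-4) = 0.9392 m³/s
Check: V = 3.34 m/s, Re = 1.27×10^6, f = 0.01989, h_f = 1.08 m ≈ 1.08 m ✓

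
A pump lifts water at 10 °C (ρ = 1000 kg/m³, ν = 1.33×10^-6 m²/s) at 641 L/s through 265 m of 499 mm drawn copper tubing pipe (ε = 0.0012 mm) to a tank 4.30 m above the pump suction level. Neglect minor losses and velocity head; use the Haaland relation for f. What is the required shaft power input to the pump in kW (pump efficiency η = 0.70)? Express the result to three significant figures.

V = 4Q/(πD²) = 3.278 m/s; Re = 1.23×10^6; ε/D = 2.40×10^-6; f = 0.01124
h_f = f(L/D)V²/2g = 3.268 m
Total head H = z + h_f = 4.30 + 3.268 = 7.568 m
P_hyd = ρgQH = 1000·9.81·0.641·7.568 = 47.59 kW
P_shaft = P_hyd/η = 47.59/0.70 = 67.98 kW

P_shaft ≈ 68.0 kW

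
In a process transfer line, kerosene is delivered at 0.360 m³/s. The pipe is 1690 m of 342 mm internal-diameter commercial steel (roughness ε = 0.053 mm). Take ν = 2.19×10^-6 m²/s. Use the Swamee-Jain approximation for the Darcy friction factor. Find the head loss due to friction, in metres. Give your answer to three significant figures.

V = 4Q/(πD²) = 4·0.360/(π·0.342²) = 3.919 m/s
Re = VD/ν = 3.919·0.342/2.19×10^-6 = 6.12×10^5 → turbulent
ε/D = 0.053/342 = 1.55×10^-4
Swamee-Jain: f = 0.01479
h_f = f(L/D)V²/(2g) = 0.01479·(1690/0.342)·3.919²/(2·9.81) = 57.22 m

h_f ≈ 57.2 m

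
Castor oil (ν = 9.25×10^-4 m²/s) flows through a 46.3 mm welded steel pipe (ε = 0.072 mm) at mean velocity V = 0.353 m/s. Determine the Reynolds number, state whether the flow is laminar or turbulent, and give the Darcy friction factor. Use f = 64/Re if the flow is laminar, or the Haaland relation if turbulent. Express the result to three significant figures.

Re ≈ 17.7; laminar; f = 64/Re ≈ 3.62

Re = VD/ν = 0.3530·0.0463/9.25×10^-4 = 17.7
Re < 2300 → laminar → f = 64/Re = 3.622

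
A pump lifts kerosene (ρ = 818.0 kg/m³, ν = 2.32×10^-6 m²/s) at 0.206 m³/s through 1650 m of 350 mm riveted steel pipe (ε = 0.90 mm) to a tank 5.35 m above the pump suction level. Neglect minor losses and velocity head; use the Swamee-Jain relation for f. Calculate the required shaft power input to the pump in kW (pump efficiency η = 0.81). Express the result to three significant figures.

P_shaft ≈ 68.6 kW

V = 4Q/(πD²) = 2.141 m/s; Re = 3.23×10^5; ε/D = 0.00257; f = 0.02568
h_f = f(L/D)V²/2g = 28.29 m
Total head H = z + h_f = 5.35 + 28.29 = 33.64 m
P_hyd = ρgQH = 818.0·9.81·0.206·33.64 = 55.60 kW
P_shaft = P_hyd/η = 55.60/0.81 = 68.64 kW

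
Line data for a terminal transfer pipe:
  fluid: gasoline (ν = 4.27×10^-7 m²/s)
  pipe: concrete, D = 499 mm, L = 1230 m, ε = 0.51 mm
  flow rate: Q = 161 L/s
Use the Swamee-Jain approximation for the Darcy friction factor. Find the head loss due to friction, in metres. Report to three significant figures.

V = 4Q/(πD²) = 4·0.161/(π·0.499²) = 0.8233 m/s
Re = VD/ν = 0.8233·0.499/4.27×10^-7 = 9.62×10^5 → turbulent
ε/D = 0.51/499 = 0.00102
Swamee-Jain: f = 0.02014
h_f = f(L/D)V²/(2g) = 0.02014·(1230/0.499)·0.8233²/(2·9.81) = 1.715 m

h_f ≈ 1.72 m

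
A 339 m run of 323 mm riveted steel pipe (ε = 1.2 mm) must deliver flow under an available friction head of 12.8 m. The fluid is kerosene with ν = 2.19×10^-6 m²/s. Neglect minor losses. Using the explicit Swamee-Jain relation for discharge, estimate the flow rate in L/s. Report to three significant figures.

Q ≈ 239 L/s

Swamee-Jain (Type II): Q = -0.965·√(gD⁵h_f/L)·ln[ε/(3.7D) + √(3.17ν²L/(gD³h_f))]
√(gD⁵h_f/L) = √(9.81·0.323⁵·12.8/339) = 0.03609
ε/(3.7D) = 0.00100; √(3.17ν²L/(gD³h_f)) = 3.49×10^-5
Q = -0.965·0.03609·ln(0.001039) = 0.2392 m³/s
Check: V = 2.92 m/s, Re = 4.31×10^5, f = 0.02820, h_f = 12.9 m ≈ 12.8 m ✓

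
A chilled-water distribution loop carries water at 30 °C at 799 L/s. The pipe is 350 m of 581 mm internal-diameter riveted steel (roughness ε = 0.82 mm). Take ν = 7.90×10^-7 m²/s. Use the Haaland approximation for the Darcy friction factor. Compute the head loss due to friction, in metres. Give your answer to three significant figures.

h_f ≈ 6.00 m

V = 4Q/(πD²) = 4·0.799/(π·0.581²) = 3.014 m/s
Re = VD/ν = 3.014·0.581/7.90×10^-7 = 2.22×10^6 → turbulent
ε/D = 0.82/581 = 0.00141
Haaland: f = 0.02153
h_f = f(L/D)V²/(2g) = 0.02153·(350/0.581)·3.014²/(2·9.81) = 6.004 m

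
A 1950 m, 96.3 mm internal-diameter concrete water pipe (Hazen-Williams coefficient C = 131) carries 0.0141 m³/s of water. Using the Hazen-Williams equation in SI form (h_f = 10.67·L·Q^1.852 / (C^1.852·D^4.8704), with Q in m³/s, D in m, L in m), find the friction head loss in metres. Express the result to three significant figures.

h_f = 10.67·1950·0.0141^1.852 / (131^1.852·0.0963^4.8704) = 83.08 m

h_f ≈ 83.1 m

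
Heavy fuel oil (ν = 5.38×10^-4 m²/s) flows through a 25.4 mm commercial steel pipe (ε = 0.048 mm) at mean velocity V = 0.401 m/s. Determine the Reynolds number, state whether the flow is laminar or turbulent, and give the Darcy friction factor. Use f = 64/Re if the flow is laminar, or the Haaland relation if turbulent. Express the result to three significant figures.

Re ≈ 18.9; laminar; f = 64/Re ≈ 3.38

Re = VD/ν = 0.4010·0.0254/5.38×10^-4 = 18.9
Re < 2300 → laminar → f = 64/Re = 3.381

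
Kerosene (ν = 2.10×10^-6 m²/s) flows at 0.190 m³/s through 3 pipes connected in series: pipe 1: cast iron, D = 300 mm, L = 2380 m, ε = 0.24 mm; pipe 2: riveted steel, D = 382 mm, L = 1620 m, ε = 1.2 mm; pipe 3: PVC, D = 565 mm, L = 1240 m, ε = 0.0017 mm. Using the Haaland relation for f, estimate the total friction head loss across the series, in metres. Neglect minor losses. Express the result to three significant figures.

Pipe 1: V = 2.688 m/s, Re = 3.84×10^5, ε/D = 8.00×10^-4, f = 0.01943, h_1 = f(L/D)V²/2g = 56.77 m
Pipe 2: V = 1.658 m/s, Re = 3.02×10^5, ε/D = 0.00314, f = 0.02695, h_2 = f(L/D)V²/2g = 16.01 m
Pipe 3: V = 0.7578 m/s, Re = 2.04×10^5, ε/D = 3.01×10^-6, f = 0.01546, h_3 = f(L/D)V²/2g = 0.9931 m
Series → Q common, losses add: H = Σh = 73.77 m

H ≈ 73.8 m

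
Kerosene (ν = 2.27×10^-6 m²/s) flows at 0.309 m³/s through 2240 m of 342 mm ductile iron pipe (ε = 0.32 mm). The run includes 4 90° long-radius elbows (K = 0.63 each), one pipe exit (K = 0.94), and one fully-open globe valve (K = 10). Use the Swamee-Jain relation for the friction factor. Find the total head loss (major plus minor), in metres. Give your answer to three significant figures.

H_L ≈ 83.5 m

V = 4Q/(πD²) = 3.364 m/s; V²/2g = 0.5767 m
Re = 5.07×10^5, ε/D = 9.36×10^-4 → f = 0.02006 (Swamee-Jain)
Major: h_f = f(L/D)·V²/2g = 0.02006·6550·0.5767 = 75.77 m
Minor: ΣK = 13.5; h_m = ΣK·V²/2g = 7.762 m
Total H_L = 75.77 + 7.762 = 83.53 m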